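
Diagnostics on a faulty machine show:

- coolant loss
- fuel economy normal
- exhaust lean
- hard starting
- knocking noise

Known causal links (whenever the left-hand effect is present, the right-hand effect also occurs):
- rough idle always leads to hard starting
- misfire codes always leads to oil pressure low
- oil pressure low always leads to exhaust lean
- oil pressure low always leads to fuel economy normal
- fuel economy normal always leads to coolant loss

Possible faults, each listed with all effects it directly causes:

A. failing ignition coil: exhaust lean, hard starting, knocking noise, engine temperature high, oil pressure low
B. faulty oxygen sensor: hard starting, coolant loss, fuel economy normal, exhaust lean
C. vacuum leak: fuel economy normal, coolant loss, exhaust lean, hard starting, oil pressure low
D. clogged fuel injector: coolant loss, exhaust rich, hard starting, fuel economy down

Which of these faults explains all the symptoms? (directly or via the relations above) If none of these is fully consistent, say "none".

A

Checking each candidate against the observations:
(A) failing ignition coil — accounts for every observation (coolant loss by oil pressure low → fuel economy normal → coolant loss)
(B) faulty oxygen sensor — coolant loss yes; fuel economy normal yes; exhaust lean yes; hard starting yes; knocking noise NO
(C) vacuum leak — does not account for knocking noise
(D) clogged fuel injector — coolant loss yes; fuel economy normal NO; exhaust lean NO; hard starting yes; knocking noise NO
(A) is the only candidate with no mismatches.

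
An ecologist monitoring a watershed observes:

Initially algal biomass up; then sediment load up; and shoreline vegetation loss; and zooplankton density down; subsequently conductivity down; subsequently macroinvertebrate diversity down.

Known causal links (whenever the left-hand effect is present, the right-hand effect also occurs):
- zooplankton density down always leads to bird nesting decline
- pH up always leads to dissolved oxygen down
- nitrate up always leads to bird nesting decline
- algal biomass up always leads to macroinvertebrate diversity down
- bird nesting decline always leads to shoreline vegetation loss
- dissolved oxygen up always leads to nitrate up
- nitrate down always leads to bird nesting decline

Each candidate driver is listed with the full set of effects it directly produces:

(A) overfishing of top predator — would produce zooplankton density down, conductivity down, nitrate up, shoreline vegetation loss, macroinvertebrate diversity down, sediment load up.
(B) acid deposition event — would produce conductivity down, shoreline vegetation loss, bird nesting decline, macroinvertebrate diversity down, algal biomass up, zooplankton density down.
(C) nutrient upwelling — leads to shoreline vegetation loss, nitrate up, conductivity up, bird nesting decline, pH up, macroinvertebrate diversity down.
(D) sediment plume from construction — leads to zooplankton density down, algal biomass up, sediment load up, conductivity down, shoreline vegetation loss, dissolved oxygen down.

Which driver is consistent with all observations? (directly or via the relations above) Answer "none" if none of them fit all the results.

Testing each hypothesis:
(A) overfishing of top predator — does not account for algal biomass up
(B) acid deposition event — does not account for sediment load up
(C) nutrient upwelling — algal biomass up ✗; sediment load up ✗; shoreline vegetation loss ✓; zooplankton density down ✗; conductivity down ✗; macroinvertebrate diversity down ✓
(D) sediment plume from construction — accounts for every observation (macroinvertebrate diversity down through algal biomass up → macroinvertebrate diversity down)
(D) alone accounts for all the evidence.

D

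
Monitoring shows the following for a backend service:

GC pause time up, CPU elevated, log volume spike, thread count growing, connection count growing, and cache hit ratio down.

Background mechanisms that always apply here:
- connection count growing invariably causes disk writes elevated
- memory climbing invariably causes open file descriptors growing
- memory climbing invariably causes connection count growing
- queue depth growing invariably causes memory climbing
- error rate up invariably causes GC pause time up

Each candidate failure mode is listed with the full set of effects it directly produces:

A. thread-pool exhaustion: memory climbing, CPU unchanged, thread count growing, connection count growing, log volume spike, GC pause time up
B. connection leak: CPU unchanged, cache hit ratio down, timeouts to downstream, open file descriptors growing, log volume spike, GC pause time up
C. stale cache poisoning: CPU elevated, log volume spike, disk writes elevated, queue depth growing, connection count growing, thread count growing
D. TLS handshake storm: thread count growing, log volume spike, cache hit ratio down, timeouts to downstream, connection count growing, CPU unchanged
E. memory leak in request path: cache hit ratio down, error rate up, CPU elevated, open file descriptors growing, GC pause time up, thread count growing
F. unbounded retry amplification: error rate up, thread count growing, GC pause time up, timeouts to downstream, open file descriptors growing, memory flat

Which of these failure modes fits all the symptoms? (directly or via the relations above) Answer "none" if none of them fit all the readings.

Testing each hypothesis:
(A) thread-pool exhaustion — fails on CPU elevated, cache hit ratio down (predicts CPU unchanged, not CPU elevated)
(B) connection leak — fails on CPU elevated, thread count growing, connection count growing (predicts CPU unchanged, not CPU elevated)
(C) stale cache poisoning — GC pause time up -; CPU elevated +; log volume spike +; thread count growing +; connection count growing +; cache hit ratio down -
(D) TLS handshake storm — fails on GC pause time up, CPU elevated (predicts CPU unchanged, not CPU elevated)
(E) memory leak in request path — GC pause time up +; CPU elevated +; log volume spike -; thread count growing +; connection count growing -; cache hit ratio down +
(F) unbounded retry amplification — does not account for CPU elevated, log volume spike, connection count growing, cache hit ratio down
None of the listed candidates fits everything.

none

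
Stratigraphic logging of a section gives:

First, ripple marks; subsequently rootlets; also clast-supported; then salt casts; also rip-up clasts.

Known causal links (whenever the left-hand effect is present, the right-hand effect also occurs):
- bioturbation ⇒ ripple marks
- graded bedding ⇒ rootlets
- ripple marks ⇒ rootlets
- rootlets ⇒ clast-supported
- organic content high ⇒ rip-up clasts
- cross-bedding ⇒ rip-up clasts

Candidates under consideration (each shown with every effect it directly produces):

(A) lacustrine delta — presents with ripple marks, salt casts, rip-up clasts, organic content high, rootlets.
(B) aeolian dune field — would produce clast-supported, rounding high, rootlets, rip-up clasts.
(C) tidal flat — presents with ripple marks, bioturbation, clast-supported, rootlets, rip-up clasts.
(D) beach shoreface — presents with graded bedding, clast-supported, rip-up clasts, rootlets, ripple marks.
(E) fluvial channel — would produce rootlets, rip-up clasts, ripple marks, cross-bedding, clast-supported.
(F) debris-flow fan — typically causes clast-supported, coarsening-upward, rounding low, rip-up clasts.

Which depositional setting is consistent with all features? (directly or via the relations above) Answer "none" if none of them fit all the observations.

Testing each hypothesis:
(A) lacustrine delta — ripple marks +; rootlets +; clast-supported + (by rootlets → clast-supported); salt casts +; rip-up clasts +
(B) aeolian dune field — ripple marks -; rootlets +; clast-supported +; salt casts -; rip-up clasts +
(C) tidal flat — ripple marks +; rootlets +; clast-supported +; salt casts -; rip-up clasts +
(D) beach shoreface — does not account for salt casts
(E) fluvial channel — ripple marks +; rootlets +; clast-supported +; salt casts -; rip-up clasts +
(F) debris-flow fan — ripple marks -; rootlets -; clast-supported +; salt casts -; rip-up clasts +
(A) is the only candidate with no mismatches.

A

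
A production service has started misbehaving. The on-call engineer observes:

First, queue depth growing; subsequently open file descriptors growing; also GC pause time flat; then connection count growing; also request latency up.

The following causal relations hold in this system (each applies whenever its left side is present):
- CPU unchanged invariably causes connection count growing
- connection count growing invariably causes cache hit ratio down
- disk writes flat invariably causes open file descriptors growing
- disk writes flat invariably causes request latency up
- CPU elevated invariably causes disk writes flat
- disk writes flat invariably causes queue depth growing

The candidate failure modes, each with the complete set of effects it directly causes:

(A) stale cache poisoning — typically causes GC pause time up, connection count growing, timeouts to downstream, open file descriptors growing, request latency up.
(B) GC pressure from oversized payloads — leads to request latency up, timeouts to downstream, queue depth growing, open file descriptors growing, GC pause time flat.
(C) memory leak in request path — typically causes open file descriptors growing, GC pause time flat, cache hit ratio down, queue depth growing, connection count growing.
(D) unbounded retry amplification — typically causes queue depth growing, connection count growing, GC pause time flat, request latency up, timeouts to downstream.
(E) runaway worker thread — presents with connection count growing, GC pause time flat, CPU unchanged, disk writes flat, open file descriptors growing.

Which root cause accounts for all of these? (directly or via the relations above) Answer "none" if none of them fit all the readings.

E

Checking each candidate against the observations:
(A) stale cache poisoning — queue depth growing miss; open file descriptors growing match; GC pause time flat miss; connection count growing match; request latency up match
(B) GC pressure from oversized payloads — queue depth growing match; open file descriptors growing match; GC pause time flat match; connection count growing miss; request latency up match
(C) memory leak in request path — does not account for request latency up
(D) unbounded retry amplification — queue depth growing match; open file descriptors growing miss; GC pause time flat match; connection count growing match; request latency up match
(E) runaway worker thread — accounts for every observation (queue depth growing via disk writes flat → queue depth growing)
Only (E) is consistent with every observation.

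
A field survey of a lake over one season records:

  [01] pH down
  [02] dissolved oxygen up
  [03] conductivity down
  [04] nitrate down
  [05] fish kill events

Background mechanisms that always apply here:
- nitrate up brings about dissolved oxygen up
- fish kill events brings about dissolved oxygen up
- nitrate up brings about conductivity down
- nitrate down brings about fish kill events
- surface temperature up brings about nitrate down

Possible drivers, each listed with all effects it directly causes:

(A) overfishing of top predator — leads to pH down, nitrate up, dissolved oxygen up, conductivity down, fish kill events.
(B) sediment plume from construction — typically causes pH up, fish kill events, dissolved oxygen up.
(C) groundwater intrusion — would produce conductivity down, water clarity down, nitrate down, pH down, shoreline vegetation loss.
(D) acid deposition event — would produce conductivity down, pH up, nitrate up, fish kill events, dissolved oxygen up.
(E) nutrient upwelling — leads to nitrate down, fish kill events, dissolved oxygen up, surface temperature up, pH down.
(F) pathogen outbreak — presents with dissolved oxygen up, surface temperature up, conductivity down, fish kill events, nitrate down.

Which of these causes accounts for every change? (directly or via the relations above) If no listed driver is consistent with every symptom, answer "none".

Per-candidate check:
(A) overfishing of top predator — pH down match; dissolved oxygen up match; conductivity down match; nitrate down miss; fish kill events match
(B) sediment plume from construction — pH down miss; dissolved oxygen up match; conductivity down miss; nitrate down miss; fish kill events match
(C) groundwater intrusion — accounts for every observation (dissolved oxygen up by nitrate down → fish kill events → dissolved oxygen up)
(D) acid deposition event — fails on pH down, nitrate down (predicts pH up, not pH down; predicts nitrate up, not nitrate down)
(E) nutrient upwelling — does not account for conductivity down
(F) pathogen outbreak — pH down miss; dissolved oxygen up match; conductivity down match; nitrate down match; fish kill events match
(C) is the only candidate with no mismatches.

C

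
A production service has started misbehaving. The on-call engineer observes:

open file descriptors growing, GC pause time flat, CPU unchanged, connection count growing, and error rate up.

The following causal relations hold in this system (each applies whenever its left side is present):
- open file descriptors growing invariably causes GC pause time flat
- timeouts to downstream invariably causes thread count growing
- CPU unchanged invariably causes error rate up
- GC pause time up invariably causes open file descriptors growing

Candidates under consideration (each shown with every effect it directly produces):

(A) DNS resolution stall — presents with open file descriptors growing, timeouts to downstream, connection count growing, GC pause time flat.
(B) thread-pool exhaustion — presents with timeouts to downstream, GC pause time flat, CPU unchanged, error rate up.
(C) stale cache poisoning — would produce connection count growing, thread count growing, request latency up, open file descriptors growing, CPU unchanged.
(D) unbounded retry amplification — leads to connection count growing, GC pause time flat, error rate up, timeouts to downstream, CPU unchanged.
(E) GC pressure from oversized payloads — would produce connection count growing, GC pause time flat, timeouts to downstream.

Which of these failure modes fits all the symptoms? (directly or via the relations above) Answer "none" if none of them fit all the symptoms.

For each candidate, compare predicted effects to what was observed:
(A) DNS resolution stall — open file descriptors growing yes; GC pause time flat yes; CPU unchanged NO; connection count growing yes; error rate up NO
(B) thread-pool exhaustion — open file descriptors growing NO; GC pause time flat yes; CPU unchanged yes; connection count growing NO; error rate up yes
(C) stale cache poisoning — accounts for every observation (GC pause time flat by open file descriptors growing → GC pause time flat)
(D) unbounded retry amplification — does not account for open file descriptors growing
(E) GC pressure from oversized payloads — does not account for open file descriptors growing, CPU unchanged, error rate up
(C) is the only candidate with no mismatches.

C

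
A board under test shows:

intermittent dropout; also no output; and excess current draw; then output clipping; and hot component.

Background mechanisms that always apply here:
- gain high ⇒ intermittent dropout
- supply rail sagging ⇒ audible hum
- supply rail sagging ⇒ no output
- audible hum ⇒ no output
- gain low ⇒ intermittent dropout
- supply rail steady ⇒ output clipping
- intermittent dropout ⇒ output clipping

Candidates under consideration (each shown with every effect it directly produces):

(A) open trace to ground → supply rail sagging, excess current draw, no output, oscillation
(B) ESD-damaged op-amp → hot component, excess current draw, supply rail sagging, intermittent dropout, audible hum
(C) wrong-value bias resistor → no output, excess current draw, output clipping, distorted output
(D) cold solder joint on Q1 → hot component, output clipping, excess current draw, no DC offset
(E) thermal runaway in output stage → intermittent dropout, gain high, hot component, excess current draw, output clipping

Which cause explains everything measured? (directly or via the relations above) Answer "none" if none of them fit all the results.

Per-candidate check:
(A) open trace to ground — does not account for intermittent dropout, output clipping, hot component
(B) ESD-damaged op-amp — intermittent dropout yes; no output yes (by audible hum → no output); excess current draw yes; output clipping yes (by intermittent dropout → output clipping); hot component yes
(C) wrong-value bias resistor — intermittent dropout NO; no output yes; excess current draw yes; output clipping yes; hot component NO
(D) cold solder joint on Q1 — intermittent dropout NO; no output NO; excess current draw yes; output clipping yes; hot component yes
(E) thermal runaway in output stage — does not account for no output
Only (B) is consistent with every observation.

B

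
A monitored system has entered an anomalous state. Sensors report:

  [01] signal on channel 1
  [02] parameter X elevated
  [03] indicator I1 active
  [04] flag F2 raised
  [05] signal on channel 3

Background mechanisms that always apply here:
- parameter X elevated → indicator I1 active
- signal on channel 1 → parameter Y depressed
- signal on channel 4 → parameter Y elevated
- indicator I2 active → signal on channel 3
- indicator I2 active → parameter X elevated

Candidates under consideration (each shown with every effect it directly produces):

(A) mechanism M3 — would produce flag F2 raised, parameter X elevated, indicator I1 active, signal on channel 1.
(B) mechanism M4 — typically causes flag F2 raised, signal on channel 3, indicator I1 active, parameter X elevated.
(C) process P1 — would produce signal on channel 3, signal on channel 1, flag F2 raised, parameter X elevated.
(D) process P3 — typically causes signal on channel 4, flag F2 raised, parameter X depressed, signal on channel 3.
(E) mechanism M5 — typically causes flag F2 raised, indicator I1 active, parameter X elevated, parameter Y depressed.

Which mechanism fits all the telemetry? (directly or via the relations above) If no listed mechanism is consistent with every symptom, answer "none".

Testing each hypothesis:
(A) mechanism M3 — signal on channel 1 +; parameter X elevated +; indicator I1 active +; flag F2 raised +; signal on channel 3 -
(B) mechanism M4 — does not account for signal on channel 1
(C) process P1 — signal on channel 1 +; parameter X elevated +; indicator I1 active + (by parameter X elevated → indicator I1 active); flag F2 raised +; signal on channel 3 +
(D) process P3 — signal on channel 1 -; parameter X elevated -; indicator I1 active -; flag F2 raised +; signal on channel 3 +
(E) mechanism M5 — signal on channel 1 -; parameter X elevated +; indicator I1 active +; flag F2 raised +; signal on channel 3 -
(C) is the only candidate with no mismatches.

C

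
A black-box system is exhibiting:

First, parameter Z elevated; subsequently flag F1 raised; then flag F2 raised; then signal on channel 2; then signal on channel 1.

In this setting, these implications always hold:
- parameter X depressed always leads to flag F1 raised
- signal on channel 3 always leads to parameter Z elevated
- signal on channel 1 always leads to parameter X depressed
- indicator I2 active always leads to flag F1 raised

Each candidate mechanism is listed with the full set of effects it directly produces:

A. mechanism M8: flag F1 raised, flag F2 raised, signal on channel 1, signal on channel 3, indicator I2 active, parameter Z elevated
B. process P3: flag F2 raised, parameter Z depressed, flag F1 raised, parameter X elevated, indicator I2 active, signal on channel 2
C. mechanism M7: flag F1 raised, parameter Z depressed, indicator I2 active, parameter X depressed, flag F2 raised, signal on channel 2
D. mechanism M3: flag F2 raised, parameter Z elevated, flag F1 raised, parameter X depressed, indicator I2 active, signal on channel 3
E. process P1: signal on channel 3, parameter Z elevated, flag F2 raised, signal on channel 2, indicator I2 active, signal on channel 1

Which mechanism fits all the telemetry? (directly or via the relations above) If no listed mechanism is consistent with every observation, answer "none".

Per-candidate check:
(A) mechanism M8 — parameter Z elevated ✓; flag F1 raised ✓; flag F2 raised ✓; signal on channel 2 ✗; signal on channel 1 ✓
(B) process P3 — parameter Z elevated ✗; flag F1 raised ✓; flag F2 raised ✓; signal on channel 2 ✓; signal on channel 1 ✗
(C) mechanism M7 — fails on parameter Z elevated, signal on channel 1 (predicts parameter Z depressed, not parameter Z elevated)
(D) mechanism M3 — parameter Z elevated ✓; flag F1 raised ✓; flag F2 raised ✓; signal on channel 2 ✗; signal on channel 1 ✗
(E) process P1 — parameter Z elevated ✓; flag F1 raised ✓ (via indicator I2 active → flag F1 raised); flag F2 raised ✓; signal on channel 2 ✓; signal on channel 1 ✓
Only (E) is consistent with every observation.

E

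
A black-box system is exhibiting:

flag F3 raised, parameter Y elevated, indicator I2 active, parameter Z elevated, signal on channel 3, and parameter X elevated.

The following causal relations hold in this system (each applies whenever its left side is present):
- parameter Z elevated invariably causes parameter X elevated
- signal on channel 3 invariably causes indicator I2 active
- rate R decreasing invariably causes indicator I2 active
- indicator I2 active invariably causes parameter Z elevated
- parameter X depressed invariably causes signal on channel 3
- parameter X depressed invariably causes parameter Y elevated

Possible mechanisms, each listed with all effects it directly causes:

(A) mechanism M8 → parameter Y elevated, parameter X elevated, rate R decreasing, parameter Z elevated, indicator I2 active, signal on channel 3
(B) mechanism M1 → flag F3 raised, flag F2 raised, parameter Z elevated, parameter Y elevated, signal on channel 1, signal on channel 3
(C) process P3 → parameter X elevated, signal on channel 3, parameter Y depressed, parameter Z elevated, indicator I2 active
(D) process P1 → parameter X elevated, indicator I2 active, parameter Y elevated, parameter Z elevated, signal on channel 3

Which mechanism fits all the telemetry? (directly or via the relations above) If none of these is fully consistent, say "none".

B

Per-candidate check:
(A) mechanism M8 — flag F3 raised ✗; parameter Y elevated ✓; indicator I2 active ✓; parameter Z elevated ✓; signal on channel 3 ✓; parameter X elevated ✓
(B) mechanism M1 — flag F3 raised ✓; parameter Y elevated ✓; indicator I2 active ✓ (through signal on channel 3 → indicator I2 active); parameter Z elevated ✓; signal on channel 3 ✓; parameter X elevated ✓ (through parameter Z elevated → parameter X elevated)
(C) process P3 — flag F3 raised ✗; parameter Y elevated ✗; indicator I2 active ✓; parameter Z elevated ✓; signal on channel 3 ✓; parameter X elevated ✓
(D) process P1 — does not account for flag F3 raised
(B) alone accounts for all the evidence.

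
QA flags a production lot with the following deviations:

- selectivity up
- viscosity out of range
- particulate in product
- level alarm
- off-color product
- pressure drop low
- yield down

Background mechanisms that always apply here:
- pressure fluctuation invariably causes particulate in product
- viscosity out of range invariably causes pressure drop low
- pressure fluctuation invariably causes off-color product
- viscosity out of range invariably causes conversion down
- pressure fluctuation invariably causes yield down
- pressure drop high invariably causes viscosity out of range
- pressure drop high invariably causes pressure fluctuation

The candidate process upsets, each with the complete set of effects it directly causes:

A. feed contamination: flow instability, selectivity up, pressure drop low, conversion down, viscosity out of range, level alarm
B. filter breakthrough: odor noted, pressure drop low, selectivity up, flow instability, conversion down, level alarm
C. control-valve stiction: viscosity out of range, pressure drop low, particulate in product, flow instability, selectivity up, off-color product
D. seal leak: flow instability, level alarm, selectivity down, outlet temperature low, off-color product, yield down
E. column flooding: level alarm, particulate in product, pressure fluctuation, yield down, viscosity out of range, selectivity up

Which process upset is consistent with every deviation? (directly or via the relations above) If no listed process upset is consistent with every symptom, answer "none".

E

Testing each hypothesis:
(A) feed contamination — selectivity up match; viscosity out of range match; particulate in product miss; level alarm match; off-color product miss; pressure drop low match; yield down miss
(B) filter breakthrough — does not account for viscosity out of range, particulate in product, off-color product, yield down
(C) control-valve stiction — selectivity up match; viscosity out of range match; particulate in product match; level alarm miss; off-color product match; pressure drop low match; yield down miss
(D) seal leak — fails on selectivity up, viscosity out of range, particulate in product, pressure drop low (predicts selectivity down, not selectivity up)
(E) column flooding — selectivity up match; viscosity out of range match; particulate in product match; level alarm match; off-color product match (by pressure fluctuation → off-color product); pressure drop low match (by viscosity out of range → pressure drop low); yield down match
(E) alone accounts for all the evidence.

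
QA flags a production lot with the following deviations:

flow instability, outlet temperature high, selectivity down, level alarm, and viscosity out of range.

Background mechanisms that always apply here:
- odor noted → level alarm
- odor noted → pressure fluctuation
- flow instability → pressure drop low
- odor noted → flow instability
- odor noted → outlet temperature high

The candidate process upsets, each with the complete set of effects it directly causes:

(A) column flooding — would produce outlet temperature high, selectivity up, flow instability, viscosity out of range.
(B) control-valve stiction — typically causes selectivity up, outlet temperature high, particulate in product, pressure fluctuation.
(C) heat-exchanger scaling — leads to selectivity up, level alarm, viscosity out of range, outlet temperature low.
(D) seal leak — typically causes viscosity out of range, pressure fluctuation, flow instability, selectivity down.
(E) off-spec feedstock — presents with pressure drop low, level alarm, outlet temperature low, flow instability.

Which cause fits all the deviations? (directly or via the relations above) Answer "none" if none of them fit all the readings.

none

For each candidate, compare predicted effects to what was observed:
(A) column flooding — fails on selectivity down, level alarm (predicts selectivity up, not selectivity down)
(B) control-valve stiction — fails on flow instability, selectivity down, level alarm, viscosity out of range (predicts selectivity up, not selectivity down)
(C) heat-exchanger scaling — flow instability -; outlet temperature high -; selectivity down -; level alarm +; viscosity out of range +
(D) seal leak — does not account for outlet temperature high, level alarm
(E) off-spec feedstock — flow instability +; outlet temperature high -; selectivity down -; level alarm +; viscosity out of range -
Every candidate fails on at least one observation.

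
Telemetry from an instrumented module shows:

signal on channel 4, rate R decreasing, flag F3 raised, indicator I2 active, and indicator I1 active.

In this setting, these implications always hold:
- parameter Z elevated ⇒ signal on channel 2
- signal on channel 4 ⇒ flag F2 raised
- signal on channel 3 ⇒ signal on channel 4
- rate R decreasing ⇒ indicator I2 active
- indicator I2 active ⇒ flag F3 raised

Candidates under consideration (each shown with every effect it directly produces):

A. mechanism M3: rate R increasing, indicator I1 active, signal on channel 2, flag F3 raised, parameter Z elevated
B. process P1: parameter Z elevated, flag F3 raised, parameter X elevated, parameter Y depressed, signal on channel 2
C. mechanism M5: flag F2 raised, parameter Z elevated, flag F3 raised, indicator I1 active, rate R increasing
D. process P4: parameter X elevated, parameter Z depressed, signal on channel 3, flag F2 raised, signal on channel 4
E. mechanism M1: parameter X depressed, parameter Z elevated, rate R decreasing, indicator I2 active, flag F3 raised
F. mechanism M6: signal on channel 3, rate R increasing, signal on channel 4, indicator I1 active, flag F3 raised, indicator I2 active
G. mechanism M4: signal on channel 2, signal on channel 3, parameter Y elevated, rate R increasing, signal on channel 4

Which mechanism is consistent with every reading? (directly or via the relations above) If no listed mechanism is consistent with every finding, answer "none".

none

Checking each candidate against the observations:
(A) mechanism M3 — fails on signal on channel 4, rate R decreasing, indicator I2 active (predicts rate R increasing, not rate R decreasing)
(B) process P1 — signal on channel 4 miss; rate R decreasing miss; flag F3 raised match; indicator I2 active miss; indicator I1 active miss
(C) mechanism M5 — signal on channel 4 miss; rate R decreasing miss; flag F3 raised match; indicator I2 active miss; indicator I1 active match
(D) process P4 — does not account for rate R decreasing, flag F3 raised, indicator I2 active, indicator I1 active
(E) mechanism M1 — signal on channel 4 miss; rate R decreasing match; flag F3 raised match; indicator I2 active match; indicator I1 active miss
(F) mechanism M6 — fails on rate R decreasing (predicts rate R increasing, not rate R decreasing)
(G) mechanism M4 — signal on channel 4 match; rate R decreasing miss; flag F3 raised miss; indicator I2 active miss; indicator I1 active miss
No candidate is consistent with all observations.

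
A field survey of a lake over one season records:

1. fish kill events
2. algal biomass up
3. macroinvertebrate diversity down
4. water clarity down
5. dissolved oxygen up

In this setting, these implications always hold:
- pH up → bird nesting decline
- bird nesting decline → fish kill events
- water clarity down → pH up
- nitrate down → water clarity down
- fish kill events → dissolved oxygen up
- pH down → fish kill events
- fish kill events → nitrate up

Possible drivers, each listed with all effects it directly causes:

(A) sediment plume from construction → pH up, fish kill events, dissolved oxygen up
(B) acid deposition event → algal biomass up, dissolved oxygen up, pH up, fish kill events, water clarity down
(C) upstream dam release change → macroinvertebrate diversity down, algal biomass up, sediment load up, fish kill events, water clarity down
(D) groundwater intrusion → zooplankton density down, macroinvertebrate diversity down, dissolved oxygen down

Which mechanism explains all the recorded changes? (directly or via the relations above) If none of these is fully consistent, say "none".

Testing each hypothesis:
(A) sediment plume from construction — fish kill events ✓; algal biomass up ✗; macroinvertebrate diversity down ✗; water clarity down ✗; dissolved oxygen up ✓
(B) acid deposition event — does not account for macroinvertebrate diversity down
(C) upstream dam release change — accounts for every observation (dissolved oxygen up through fish kill events → dissolved oxygen up)
(D) groundwater intrusion — fish kill events ✗; algal biomass up ✗; macroinvertebrate diversity down ✓; water clarity down ✗; dissolved oxygen up ✗
(C) is the only candidate with no mismatches.

C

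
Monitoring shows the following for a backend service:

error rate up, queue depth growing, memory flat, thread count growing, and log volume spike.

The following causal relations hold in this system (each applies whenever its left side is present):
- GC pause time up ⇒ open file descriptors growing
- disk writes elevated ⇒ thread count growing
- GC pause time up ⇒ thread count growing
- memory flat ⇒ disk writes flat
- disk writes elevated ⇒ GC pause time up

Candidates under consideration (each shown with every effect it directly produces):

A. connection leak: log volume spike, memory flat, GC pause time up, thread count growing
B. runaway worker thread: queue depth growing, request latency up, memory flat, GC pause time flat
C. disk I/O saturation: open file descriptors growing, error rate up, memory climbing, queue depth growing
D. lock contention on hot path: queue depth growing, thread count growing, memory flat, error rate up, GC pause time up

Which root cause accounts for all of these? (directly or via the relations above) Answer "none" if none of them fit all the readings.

none

Per-candidate check:
(A) connection leak — does not account for error rate up, queue depth growing
(B) runaway worker thread — does not account for error rate up, thread count growing, log volume spike
(C) disk I/O saturation — error rate up match; queue depth growing match; memory flat miss; thread count growing miss; log volume spike miss
(D) lock contention on hot path — error rate up match; queue depth growing match; memory flat match; thread count growing match; log volume spike miss
None of the listed candidates fits everything.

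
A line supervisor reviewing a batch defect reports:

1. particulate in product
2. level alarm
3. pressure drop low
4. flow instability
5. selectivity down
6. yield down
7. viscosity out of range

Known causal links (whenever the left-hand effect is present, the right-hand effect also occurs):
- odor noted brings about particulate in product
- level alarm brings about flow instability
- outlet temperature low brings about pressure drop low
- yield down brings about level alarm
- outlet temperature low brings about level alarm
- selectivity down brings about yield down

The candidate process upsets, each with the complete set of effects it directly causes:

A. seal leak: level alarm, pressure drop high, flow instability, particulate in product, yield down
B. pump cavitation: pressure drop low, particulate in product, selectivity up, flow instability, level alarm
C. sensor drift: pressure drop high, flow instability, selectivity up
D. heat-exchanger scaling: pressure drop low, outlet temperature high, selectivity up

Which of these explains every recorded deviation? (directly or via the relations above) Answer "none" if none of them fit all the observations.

none

Testing each hypothesis:
(A) seal leak — fails on pressure drop low, selectivity down, viscosity out of range (predicts pressure drop high, not pressure drop low)
(B) pump cavitation — particulate in product ✓; level alarm ✓; pressure drop low ✓; flow instability ✓; selectivity down ✗; yield down ✗; viscosity out of range ✗
(C) sensor drift — particulate in product ✗; level alarm ✗; pressure drop low ✗; flow instability ✓; selectivity down ✗; yield down ✗; viscosity out of range ✗
(D) heat-exchanger scaling — particulate in product ✗; level alarm ✗; pressure drop low ✓; flow instability ✗; selectivity down ✗; yield down ✗; viscosity out of range ✗
No candidate is consistent with all observations.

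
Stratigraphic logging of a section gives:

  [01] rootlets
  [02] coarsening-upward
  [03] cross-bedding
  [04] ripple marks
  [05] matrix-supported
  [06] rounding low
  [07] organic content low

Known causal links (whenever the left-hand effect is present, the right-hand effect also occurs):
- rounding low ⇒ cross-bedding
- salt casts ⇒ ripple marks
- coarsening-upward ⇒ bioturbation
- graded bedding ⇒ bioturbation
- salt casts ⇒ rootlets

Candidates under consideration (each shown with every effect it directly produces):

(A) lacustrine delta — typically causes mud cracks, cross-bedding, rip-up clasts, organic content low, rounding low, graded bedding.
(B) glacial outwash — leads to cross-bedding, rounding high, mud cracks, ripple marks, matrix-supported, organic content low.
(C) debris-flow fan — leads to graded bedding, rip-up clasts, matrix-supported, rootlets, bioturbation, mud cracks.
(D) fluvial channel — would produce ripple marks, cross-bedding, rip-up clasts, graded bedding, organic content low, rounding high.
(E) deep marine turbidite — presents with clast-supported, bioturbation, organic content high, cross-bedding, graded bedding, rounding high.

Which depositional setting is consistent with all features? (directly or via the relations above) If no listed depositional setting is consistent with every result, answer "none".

none

Per-candidate check:
(A) lacustrine delta — rootlets -; coarsening-upward -; cross-bedding +; ripple marks -; matrix-supported -; rounding low +; organic content low +
(B) glacial outwash — rootlets -; coarsening-upward -; cross-bedding +; ripple marks +; matrix-supported +; rounding low -; organic content low +
(C) debris-flow fan — does not account for coarsening-upward, cross-bedding, ripple marks, rounding low, organic content low
(D) fluvial channel — fails on rootlets, coarsening-upward, matrix-supported, rounding low (predicts rounding high, not rounding low)
(E) deep marine turbidite — fails on rootlets, coarsening-upward, ripple marks, matrix-supported, rounding low, organic content low (predicts clast-supported, not matrix-supported; predicts rounding high, not rounding low; predicts organic content high, not organic content low)
Every candidate fails on at least one observation.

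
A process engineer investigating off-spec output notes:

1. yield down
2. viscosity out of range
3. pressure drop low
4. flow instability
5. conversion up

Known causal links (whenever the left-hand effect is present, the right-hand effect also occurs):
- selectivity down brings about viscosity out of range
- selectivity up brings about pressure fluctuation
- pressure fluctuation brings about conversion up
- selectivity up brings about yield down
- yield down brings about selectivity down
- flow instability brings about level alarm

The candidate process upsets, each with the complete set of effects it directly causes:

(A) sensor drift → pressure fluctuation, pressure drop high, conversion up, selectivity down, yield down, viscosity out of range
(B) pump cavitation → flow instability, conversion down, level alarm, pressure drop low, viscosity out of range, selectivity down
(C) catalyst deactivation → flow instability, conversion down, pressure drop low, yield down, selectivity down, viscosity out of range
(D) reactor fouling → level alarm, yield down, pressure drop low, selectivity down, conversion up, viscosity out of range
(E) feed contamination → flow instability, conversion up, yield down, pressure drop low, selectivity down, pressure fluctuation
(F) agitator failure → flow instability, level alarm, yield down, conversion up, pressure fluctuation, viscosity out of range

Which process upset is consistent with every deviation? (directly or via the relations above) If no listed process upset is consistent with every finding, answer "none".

Per-candidate check:
(A) sensor drift — yield down match; viscosity out of range match; pressure drop low miss; flow instability miss; conversion up match
(B) pump cavitation — fails on yield down, conversion up (predicts conversion down, not conversion up)
(C) catalyst deactivation — yield down match; viscosity out of range match; pressure drop low match; flow instability match; conversion up miss
(D) reactor fouling — yield down match; viscosity out of range match; pressure drop low match; flow instability miss; conversion up match
(E) feed contamination — yield down match; viscosity out of range match (through selectivity down → viscosity out of range); pressure drop low match; flow instability match; conversion up match
(F) agitator failure — yield down match; viscosity out of range match; pressure drop low miss; flow instability match; conversion up match
(E) is the only candidate with no mismatches.

E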